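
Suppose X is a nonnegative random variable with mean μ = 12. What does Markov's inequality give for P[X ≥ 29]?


μ = E[X] = 12, a = 29.
Markov: P[X ≥ 29] ≤ μ/a = (12)/29 = 12/29.
Numerically: ≈ 0.413793.
(Since a = 29 > μ = 12.000000, the bound 12/29 is < 1 and informative.)

P[X ≥ 29] ≤ 12/29 ≈ 0.413793.


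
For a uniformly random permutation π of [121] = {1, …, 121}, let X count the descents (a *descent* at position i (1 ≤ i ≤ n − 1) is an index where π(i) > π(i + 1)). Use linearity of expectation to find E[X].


Write X = Σ X_I over i = 1, …, 120, with X_I the indicator of one descent.
There are 120 indicators.
For each fixed i, the pair (π(i), π(i+1)) is a uniformly random ordered pair of distinct values from {1, …, 121}; by symmetry P[π(i) > π(i+1)] = 1/2.
By linearity: E[X] = 120 · (1/2) = (121 − 1) · (1/2) = 60 ≈ 60.0000.

E[X] = 60 = 60.0000.


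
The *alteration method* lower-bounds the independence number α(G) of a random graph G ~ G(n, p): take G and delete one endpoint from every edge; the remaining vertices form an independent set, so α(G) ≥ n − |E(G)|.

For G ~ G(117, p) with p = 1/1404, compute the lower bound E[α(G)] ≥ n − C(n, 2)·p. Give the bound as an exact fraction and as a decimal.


E[|E(G)|] = C(117, 2)·p = 6786 · (1/1404) = 29/6.
E[α(G)] ≥ n − E[|E(G)|] = 117 − 29/6 = 673/6.
Numerically: ≈ 112.1667.
(This is only a lower bound; the true E[α(G)] may be larger.)

E[α(G)] ≥ 673/6 ≈ 112.1667.


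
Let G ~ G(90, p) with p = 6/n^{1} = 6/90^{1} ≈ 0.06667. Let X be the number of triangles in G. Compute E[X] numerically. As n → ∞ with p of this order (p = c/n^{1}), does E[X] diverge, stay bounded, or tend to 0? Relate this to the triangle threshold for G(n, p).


Number of potential triangles: C(90, 3) = 117480.
Each occurs with probability p³ ≈ (0.06667)³ ≈ 2.962963e-04.
By linearity: E[X] = C(90, 3)·p³ ≈ 117480 · 2.962963e-04 ≈ 34.8089.
Here α = 1, so p = 6/n is exactly at the triangle threshold p ~ 1/n. Asymptotically E[X] → c³/6 = 6³/6 = 36 ≈ 36.0000, a bounded constant. In this regime the triangle count is asymptotically Poisson(c³/6).

E[X] ≈ 34.8089; in regime p = Θ(1/n^{1}) E[X] stays bounded (at the triangle threshold p ~ 1/n).


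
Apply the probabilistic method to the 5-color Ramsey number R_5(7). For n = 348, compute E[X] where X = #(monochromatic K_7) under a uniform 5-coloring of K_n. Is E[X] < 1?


E[X] = C(348, 7) · 5^{1 − 21} = 115412286408552 · 5^{−20} = 115412286408552/95367431640625.
As a reduced fraction: E[X] = 115412286408552/95367431640625 ≈ 1.210.
Is E[X] < 1? NO.
Since E[X] ≥ 1, the first-moment bound is inconclusive at n = 348; it does NOT by itself certify R_5(7) > 348.

E[X] = 115412286408552/95367431640625 ≈ 1.210; E[X] ≥ 1; first-moment method inconclusive here.


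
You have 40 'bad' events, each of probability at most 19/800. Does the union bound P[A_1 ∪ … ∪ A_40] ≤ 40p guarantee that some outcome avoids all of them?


Union bound: P[∪_{i=1}^{40} A_i] ≤ Σ_i P[A_i] ≤ 40·p = 40·(19/800) = 19/20.
Numerically: 19/20 ≈ 0.9500.
Is 19/20 < 1? YES.
Since P[∪ A_i] ≤ 19/20 < 1, the complement has P[∩ A_i^c] ≥ 1 − 19/20 = 1/20 > 0, so some outcome avoids every A_i.

40·p = 19/20 ≈ 0.9500; existence CERTIFIED by the union bound.


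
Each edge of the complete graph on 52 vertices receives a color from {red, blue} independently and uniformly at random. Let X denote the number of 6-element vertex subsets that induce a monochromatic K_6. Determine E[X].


Let X = Σ_S X_S over the C(52, 6) = 20358520 subsets S of size 6, where X_S = 1 if the K_6 on S is monochromatic.
For a fixed S, the K_6 on S has C(6, 2) = 15 edges. P[all 15 edges red] = (1/2)^15, and likewise for blue, so P[monochromatic] = 2·(1/2)^15 = 2^{1 − 15} = 1/16384.
By linearity of expectation: E[X] = C(52, 6) · 2^{1 − 15} = 20358520 · 1/16384 = 2544815/2048.
Numerically: E[X] ≈ 1242.585449.

E[X] = C(52,6)·2^(1−C(6,2)) = 2544815/2048 ≈ 1242.585449.


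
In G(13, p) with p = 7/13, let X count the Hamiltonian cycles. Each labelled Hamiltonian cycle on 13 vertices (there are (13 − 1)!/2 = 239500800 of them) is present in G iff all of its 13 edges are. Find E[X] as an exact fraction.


K_13 has (13 − 1)!/2 = 239500800 labelled Hamiltonian cycles.
For each such Hamiltonian cycle H, let X_H = 1 if all 13 edges of H are present in G. Then P[X_H = 1] = p^{13} = (7/13)^{13} = 96889010407/302875106592253.
Summing the indicators: E[X] = Σ_H E[X_H] = 239500800 · p^{13} = 239500800 · 96889010407/302875106592253 = 23204995503684825600/302875106592253.
Numerically: E[X] ≈ 7.66e+04.

E[X] = 239500800 · (7/13)^{13} = 23204995503684825600/302875106592253 ≈ 7.66e+04.


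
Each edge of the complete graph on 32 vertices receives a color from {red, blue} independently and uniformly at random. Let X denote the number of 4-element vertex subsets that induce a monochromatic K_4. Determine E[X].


Let X = Σ_S X_S over the C(32, 4) = 35960 subsets S of size 4, where X_S = 1 if the K_4 on S is monochromatic.
For a fixed S, the K_4 on S has C(4, 2) = 6 edges. P[all 6 edges red] = (1/2)^6, and likewise for blue, so P[monochromatic] = 2·(1/2)^6 = 2^{1 − 6} = 1/32.
By linearity: E[X] = C(32, 4) · 2^{1 − 6} = 35960 · 1/32 = 4495/4.
Numerically: E[X] ≈ 1123.750000.

E[X] = C(32,4)·2^(1−C(4,2)) = 4495/4 ≈ 1123.750000.


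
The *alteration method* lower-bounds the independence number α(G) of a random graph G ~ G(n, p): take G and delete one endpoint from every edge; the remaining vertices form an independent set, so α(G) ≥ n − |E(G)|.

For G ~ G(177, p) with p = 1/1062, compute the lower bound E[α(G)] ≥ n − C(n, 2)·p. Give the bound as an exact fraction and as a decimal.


E[|E(G)|] = C(177, 2)·p = 15576 · (1/1062) = 44/3.
E[α(G)] ≥ n − E[|E(G)|] = 177 − 44/3 = 487/3.
Numerically: ≈ 162.333.
(This is only a lower bound; the true E[α(G)] may be larger.)

E[α(G)] ≥ 487/3 ≈ 162.333.


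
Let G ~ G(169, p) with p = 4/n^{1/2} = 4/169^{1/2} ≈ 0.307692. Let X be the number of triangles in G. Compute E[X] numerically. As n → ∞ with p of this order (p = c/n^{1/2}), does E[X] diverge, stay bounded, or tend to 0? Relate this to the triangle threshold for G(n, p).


Number of potential triangles: C(169, 3) = 790244.
Each occurs with probability p³ ≈ (0.307692)³ ≈ 2.91306327e-02.
By linearity: E[X] = C(169, 3)·p³ ≈ 790244 · 2.91306327e-02 ≈ 23020.307692.
Since α = 1/2 < 1, p = c/n^{1/2} ≫ 1/n is above the triangle threshold p ~ 1/n. Asymptotically E[X] ~ (c³/6)·n^{3(1−α)} = (4³/6)·n^{1.5} → ∞; triangles are abundant w.h.p.

E[X] ≈ 23020.307692; in regime p = Θ(1/n^{1/2}) E[X] diverges (above the triangle threshold p ~ 1/n).


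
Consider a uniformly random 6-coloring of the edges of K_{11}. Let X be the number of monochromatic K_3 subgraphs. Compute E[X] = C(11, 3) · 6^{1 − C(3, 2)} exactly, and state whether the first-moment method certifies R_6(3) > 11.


E[X] = C(11, 3) · 6^{1 − 3} = 165 · 6^{−2} = 165/36.
As a reduced fraction: E[X] = 55/12 ≈ 4.5833.
Is E[X] < 1? NO.
Since E[X] ≥ 1, the first-moment bound is inconclusive at n = 11; it does NOT by itself certify R_6(3) > 11.

E[X] = 55/12 ≈ 4.5833; E[X] ≥ 1; first-moment method inconclusive here.


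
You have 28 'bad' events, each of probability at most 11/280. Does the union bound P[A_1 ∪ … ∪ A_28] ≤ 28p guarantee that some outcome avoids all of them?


Union bound: P[∪_{i=1}^{28} A_i] ≤ Σ_i P[A_i] ≤ 28·p = 28·(11/280) = 11/10.
Numerically: 11/10 ≈ 1.1000.
Is 11/10 < 1? NO.
Since the bound 11/10 is ≥ 1, the union bound is uninformative here; it does NOT by itself certify existence.

28·p = 11/10 ≈ 1.1000; existence NOT certified by the union bound.


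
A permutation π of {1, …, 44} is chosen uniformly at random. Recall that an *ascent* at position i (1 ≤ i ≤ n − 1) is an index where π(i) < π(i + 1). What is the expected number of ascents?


Write X = Σ X_I over i = 1, …, 43, with X_I the indicator of one ascent.
There are 43 indicators.
For each fixed i, the pair (π(i), π(i+1)) is a uniformly random ordered pair of distinct values from {1, …, 44}; by symmetry P[π(i) < π(i+1)] = 1/2.
By linearity: E[X] = 43 · (1/2) = (44 − 1) · (1/2) = 43/2 ≈ 21.50000.

E[X] = 43/2 = 21.50000.


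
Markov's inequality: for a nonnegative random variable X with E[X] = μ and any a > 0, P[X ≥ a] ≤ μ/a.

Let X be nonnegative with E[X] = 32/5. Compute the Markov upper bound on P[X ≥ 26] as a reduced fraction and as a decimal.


μ = E[X] = 32/5, a = 26.
Markov: P[X ≥ 26] ≤ μ/a = (32/5)/26 = 16/65.
Numerically: ≈ 0.246.
(Since a = 26 > μ = 6.400, the bound 16/65 is < 1 and informative.)

P[X ≥ 26] ≤ 16/65 ≈ 0.246.


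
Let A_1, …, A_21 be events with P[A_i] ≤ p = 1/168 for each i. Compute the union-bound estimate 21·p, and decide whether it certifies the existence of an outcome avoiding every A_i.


Union bound: P[∪_{i=1}^{21} A_i] ≤ Σ_i P[A_i] ≤ 21·p = 21·(1/168) = 1/8.
Numerically: 1/8 ≈ 0.125000.
Is 1/8 < 1? YES.
Since P[∪ A_i] ≤ 1/8 < 1, the complement has P[∩ A_i^c] ≥ 1 − 1/8 = 7/8 > 0, so some outcome avoids every A_i.

21·p = 1/8 ≈ 0.125000; existence CERTIFIED by the union bound.


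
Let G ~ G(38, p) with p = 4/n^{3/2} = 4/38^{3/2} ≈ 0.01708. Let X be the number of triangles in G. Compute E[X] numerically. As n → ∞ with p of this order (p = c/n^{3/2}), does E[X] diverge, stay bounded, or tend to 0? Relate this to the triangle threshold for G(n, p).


Number of potential triangles: C(38, 3) = 8436.
Each occurs with probability p³ ≈ (0.01708)³ ≈ 4.979134e-06.
By linearity: E[X] = C(38, 3)·p³ ≈ 8436 · 4.979134e-06 ≈ 0.0420.
Since α = 3/2 > 1, p = c/n^{3/2} = o(1/n) is below the triangle threshold p ~ 1/n. Asymptotically E[X] ~ (c³/6)·n^{3(1−α)} = (4³/6)·n^{-1.5} → 0, so by Markov's inequality G has no triangles w.h.p.

E[X] ≈ 0.0420; in regime p = Θ(1/n^{3/2}) E[X] tends to 0 (below the triangle threshold p ~ 1/n).


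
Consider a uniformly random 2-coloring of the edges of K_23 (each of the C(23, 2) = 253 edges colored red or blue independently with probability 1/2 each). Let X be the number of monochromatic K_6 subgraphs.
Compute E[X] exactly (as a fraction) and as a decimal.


Let X = Σ_S X_S over the C(23, 6) = 100947 subsets S of size 6, where X_S = 1 if the K_6 on S is monochromatic.
For a fixed S, the K_6 on S has C(6, 2) = 15 edges. P[all 15 edges red] = (1/2)^15, and likewise for blue, so P[monochromatic] = 2·(1/2)^15 = 2^{1 − 15} = 1/16384.
By linearity: E[X] = C(23, 6) · 2^{1 − 15} = 100947 · 1/16384 = 100947/16384.
Numerically: E[X] ≈ 6.16132.

E[X] = C(23,6)·2^(1−C(6,2)) = 100947/16384 ≈ 6.16132.


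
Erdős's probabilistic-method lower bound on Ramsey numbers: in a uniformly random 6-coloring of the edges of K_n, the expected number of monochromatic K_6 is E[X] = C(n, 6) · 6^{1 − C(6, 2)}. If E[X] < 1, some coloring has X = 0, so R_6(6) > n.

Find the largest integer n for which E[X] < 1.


We need C(n, 6) · 6^{1 − 15} < 1, i.e. C(n, 6) < 6^{15 − 1} = 78364164096.
Check values of n near the boundary:
  n = 196: C(196, 6) = 72887293024; 72887293024 < 78364164096? YES
  n = 197: C(197, 6) = 75176946208; 75176946208 < 78364164096? YES
  n = 198: C(198, 6) = 77526225777; 77526225777 < 78364164096? YES
  n = 199: C(199, 6) = 79936367511; 79936367511 < 78364164096? NO
  n = 200: C(200, 6) = 82408626300; 82408626300 < 78364164096? NO
  n = 201: C(201, 6) = 84944276340; 84944276340 < 78364164096? NO
The largest n with C(n, 6) < 78364164096 is n = 198 (where E[X] = 25842075259/26121388032 ≈ 0.9893071). Hence R_6(6) > 198, i.e. R_6(6) ≥ 199.

Largest n = 198; hence R_6(6) > 198.


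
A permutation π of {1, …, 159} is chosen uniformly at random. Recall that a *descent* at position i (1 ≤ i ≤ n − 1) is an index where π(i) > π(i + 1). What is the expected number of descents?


Write X = Σ X_I over i = 1, …, 158, with X_I the indicator of one descent.
There are 158 indicators.
For each fixed i, the pair (π(i), π(i+1)) is a uniformly random ordered pair of distinct values from {1, …, 159}; by symmetry P[π(i) > π(i+1)] = 1/2.
By linearity: E[X] = 158 · (1/2) = (159 − 1) · (1/2) = 79 ≈ 79.00000.

E[X] = 79 = 79.00000.


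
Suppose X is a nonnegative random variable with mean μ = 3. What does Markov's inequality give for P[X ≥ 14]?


μ = E[X] = 3, a = 14.
Markov: P[X ≥ 14] ≤ μ/a = (3)/14 = 3/14.
Numerically: ≈ 0.214286.
(Since a = 14 > μ = 3.000000, the bound 3/14 is < 1 and informative.)

P[X ≥ 14] ≤ 3/14 ≈ 0.214286.


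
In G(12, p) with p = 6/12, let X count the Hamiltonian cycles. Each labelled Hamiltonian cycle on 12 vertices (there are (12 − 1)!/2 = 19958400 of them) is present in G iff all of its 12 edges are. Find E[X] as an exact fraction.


K_12 has (12 − 1)!/2 = 19958400 labelled Hamiltonian cycles.
For each such Hamiltonian cycle H, let X_H = 1 if all 12 edges of H are present in G. Then P[X_H = 1] = p^{12} = (1/2)^{12} = 1/4096.
By linearity of expectation: E[X] = Σ_H E[X_H] = 19958400 · p^{12} = 19958400 · 1/4096 = 155925/32.
Numerically: E[X] ≈ 4.87e+03.

E[X] = 19958400 · (1/2)^{12} = 155925/32 ≈ 4.87e+03.


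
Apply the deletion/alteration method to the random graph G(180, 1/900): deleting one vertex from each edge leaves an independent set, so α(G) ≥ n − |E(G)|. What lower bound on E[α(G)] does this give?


E[|E(G)|] = C(180, 2)·p = 16110 · (1/900) = 179/10.
E[α(G)] ≥ n − E[|E(G)|] = 180 − 179/10 = 1621/10.
Numerically: ≈ 162.10000.
(This is only a lower bound; the true E[α(G)] may be larger.)

E[α(G)] ≥ 1621/10 ≈ 162.10000.


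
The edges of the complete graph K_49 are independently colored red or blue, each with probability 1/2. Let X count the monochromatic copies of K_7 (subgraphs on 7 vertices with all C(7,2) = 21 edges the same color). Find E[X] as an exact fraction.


Let X = Σ_S X_S over the C(49, 7) = 85900584 subsets S of size 7, where X_S = 1 if the K_7 on S is monochromatic.
For a fixed S, the K_7 on S has C(7, 2) = 21 edges. P[all 21 edges red] = (1/2)^21, and likewise for blue, so P[monochromatic] = 2·(1/2)^21 = 2^{1 − 21} = 1/1048576.
By linearity: E[X] = C(49, 7) · 2^{1 − 21} = 85900584 · 1/1048576 = 10737573/131072.
Numerically: E[X] ≈ 81.9212.

E[X] = C(49,7)·2^(1−C(7,2)) = 10737573/131072 ≈ 81.9212.


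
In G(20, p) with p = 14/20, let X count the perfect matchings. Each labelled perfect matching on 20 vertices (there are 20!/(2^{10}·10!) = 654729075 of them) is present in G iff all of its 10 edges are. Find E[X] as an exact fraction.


K_20 has 20!/(2^{10}·10!) = 654729075 labelled perfect matchings.
For each such perfect matching H, let X_H = 1 if all 10 edges of H are present in G. Then P[X_H = 1] = p^{10} = (7/10)^{10} = 282475249/10000000000.
By linearity: E[X] = Σ_H E[X_H] = 654729075 · p^{10} = 654729075 · 282475249/10000000000 = 7397790339526587/400000000.
Numerically: E[X] ≈ 1.8494e+07.

E[X] = 654729075 · (7/10)^{10} = 7397790339526587/400000000 ≈ 1.8494e+07.


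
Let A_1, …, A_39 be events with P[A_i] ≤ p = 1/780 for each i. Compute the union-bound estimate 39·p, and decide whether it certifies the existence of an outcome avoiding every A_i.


Union bound: P[∪_{i=1}^{39} A_i] ≤ Σ_i P[A_i] ≤ 39·p = 39·(1/780) = 1/20.
Numerically: 1/20 ≈ 0.0500.
Is 1/20 < 1? YES.
Since P[∪ A_i] ≤ 1/20 < 1, the complement has P[∩ A_i^c] ≥ 1 − 1/20 = 19/20 > 0, so some outcome avoids every A_i.

39·p = 1/20 ≈ 0.0500; existence CERTIFIED by the union bound.


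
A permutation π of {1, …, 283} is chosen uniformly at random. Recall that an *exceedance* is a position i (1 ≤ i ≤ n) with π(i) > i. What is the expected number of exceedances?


Write X = Σ_{i=1}^{283} X_i, where X_i = 1_{π(i) > i}.
For each fixed i, π(i) is uniform over {1, …, 283} (marginal of a uniform permutation), so P[π(i) > i] = (n − i)/n. Summing: Σ_{i=1}^{283} (n − i)/n = (0 + 1 + … + 282)/283 = 283(283 − 1)/(2·283) = (283 − 1)/2.
Hence E[X] = Σ_{i=1}^{283} (283 − i)/283 = 141 ≈ 141.00000.

E[X] = 141 = 141.00000.


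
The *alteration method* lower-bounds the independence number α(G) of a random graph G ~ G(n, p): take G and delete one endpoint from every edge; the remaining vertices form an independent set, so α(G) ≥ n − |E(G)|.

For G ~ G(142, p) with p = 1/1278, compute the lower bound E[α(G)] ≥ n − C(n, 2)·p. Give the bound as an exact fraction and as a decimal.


E[|E(G)|] = C(142, 2)·p = 10011 · (1/1278) = 47/6.
E[α(G)] ≥ n − E[|E(G)|] = 142 − 47/6 = 805/6.
Numerically: ≈ 134.167.
(This is only a lower bound; the true E[α(G)] may be larger.)

E[α(G)] ≥ 805/6 ≈ 134.167.


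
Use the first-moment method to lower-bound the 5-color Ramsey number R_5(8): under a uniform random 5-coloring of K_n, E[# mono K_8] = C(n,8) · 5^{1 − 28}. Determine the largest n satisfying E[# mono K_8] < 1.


We need C(n, 8) · 5^{1 − 28} < 1, i.e. C(n, 8) < 5^{28 − 1} = 7450580596923828125.
Check values of n near the boundary:
  n = 860: C(860, 8) = 7182671140665308145; 7182671140665308145 < 7450580596923828125? YES
  n = 861: C(861, 8) = 7250034996615275865; 7250034996615275865 < 7450580596923828125? YES
  n = 862: C(862, 8) = 7317951015318931845; 7317951015318931845 < 7450580596923828125? YES
  n = 863: C(863, 8) = 7386423071602617757; 7386423071602617757 < 7450580596923828125? YES
  n = 864: C(864, 8) = 7455455062926006708; 7455455062926006708 < 7450580596923828125? NO
  n = 865: C(865, 8) = 7525050909487743060; 7525050909487743060 < 7450580596923828125? NO
The largest n with C(n, 8) < 7450580596923828125 is n = 863 (where E[X] = 7386423071602617757/7450580596923828125 ≈ 0.9913889). Hence R_5(8) > 863, i.e. R_5(8) ≥ 864.

Largest n = 863; hence R_5(8) > 863.


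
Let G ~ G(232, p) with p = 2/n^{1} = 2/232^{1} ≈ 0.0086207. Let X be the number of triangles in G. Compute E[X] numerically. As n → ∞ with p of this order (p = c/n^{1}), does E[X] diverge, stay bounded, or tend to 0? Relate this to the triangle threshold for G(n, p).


Number of potential triangles: C(232, 3) = 2054360.
Each occurs with probability p³ ≈ (0.0086207)³ ≈ 6.4065767e-07.
By linearity: E[X] = C(232, 3)·p³ ≈ 2054360 · 6.4065767e-07 ≈ 1.31614.
Here α = 1, so p = 2/n is exactly at the triangle threshold p ~ 1/n. Asymptotically E[X] → c³/6 = 2³/6 = 4/3 ≈ 1.33333, a bounded constant. In this regime the triangle count is asymptotically Poisson(c³/6).

E[X] ≈ 1.31614; in regime p = Θ(1/n^{1}) E[X] stays bounded (at the triangle threshold p ~ 1/n).


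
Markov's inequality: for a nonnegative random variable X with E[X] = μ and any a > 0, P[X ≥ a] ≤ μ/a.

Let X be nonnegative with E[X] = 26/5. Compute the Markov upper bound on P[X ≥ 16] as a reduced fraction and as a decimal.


μ = E[X] = 26/5, a = 16.
Markov: P[X ≥ 16] ≤ μ/a = (26/5)/16 = 13/40.
Numerically: ≈ 0.32500.
(Since a = 16 > μ = 5.20000, the bound 13/40 is < 1 and informative.)

P[X ≥ 16] ≤ 13/40 ≈ 0.32500.


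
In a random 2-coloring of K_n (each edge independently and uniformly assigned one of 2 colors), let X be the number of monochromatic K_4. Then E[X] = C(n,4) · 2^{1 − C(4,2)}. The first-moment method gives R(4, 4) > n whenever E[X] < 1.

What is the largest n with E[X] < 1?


We need C(n, 4) · 2^{1 − 6} < 1, i.e. C(n, 4) < 2^{6 − 1} = 32.
Check values of n near the boundary:
  n = 5: C(5, 4) = 5; 5 < 32? YES
  n = 6: C(6, 4) = 15; 15 < 32? YES
  n = 7: C(7, 4) = 35; 35 < 32? NO
  n = 8: C(8, 4) = 70; 70 < 32? NO
The largest n with C(n, 4) < 32 is n = 6 (where E[X] = 15/32 ≈ 0.469). Hence R(4, 4) > 6, i.e. R(4, 4) ≥ 7.

Largest n = 6; hence R(4, 4) > 6.


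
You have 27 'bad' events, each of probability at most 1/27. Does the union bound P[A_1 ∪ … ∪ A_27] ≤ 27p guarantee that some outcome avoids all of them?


Union bound: P[∪_{i=1}^{27} A_i] ≤ Σ_i P[A_i] ≤ 27·p = 27·(1/27) = 1.
Numerically: 1 ≈ 1.0000.
Is 1 < 1? NO.
Since the bound 1 is ≥ 1, the union bound is uninformative here; it does NOT by itself certify existence.

27·p = 1 ≈ 1.0000; existence NOT certified by the union bound.


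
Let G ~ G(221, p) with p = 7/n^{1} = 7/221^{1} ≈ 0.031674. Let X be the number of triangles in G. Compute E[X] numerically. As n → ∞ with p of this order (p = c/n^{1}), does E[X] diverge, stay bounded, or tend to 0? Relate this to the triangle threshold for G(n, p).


Number of potential triangles: C(221, 3) = 1774630.
Each occurs with probability p³ ≈ (0.031674)³ ≈ 3.1777322e-05.
By linearity: E[X] = C(221, 3)·p³ ≈ 1774630 · 3.1777322e-05 ≈ 56.39299.
Here α = 1, so p = 7/n is exactly at the triangle threshold p ~ 1/n. Asymptotically E[X] → c³/6 = 7³/6 = 343/6 ≈ 57.16667, a bounded constant. In this regime the triangle count is asymptotically Poisson(c³/6).

E[X] ≈ 56.39299; in regime p = Θ(1/n^{1}) E[X] stays bounded (at the triangle threshold p ~ 1/n).


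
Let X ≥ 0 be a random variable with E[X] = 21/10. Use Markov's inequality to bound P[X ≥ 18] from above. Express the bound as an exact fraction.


μ = E[X] = 21/10, a = 18.
Markov: P[X ≥ 18] ≤ μ/a = (21/10)/18 = 7/60.
Numerically: ≈ 0.11667.
(Since a = 18 > μ = 2.10000, the bound 7/60 is < 1 and informative.)

P[X ≥ 18] ≤ 7/60 ≈ 0.11667.


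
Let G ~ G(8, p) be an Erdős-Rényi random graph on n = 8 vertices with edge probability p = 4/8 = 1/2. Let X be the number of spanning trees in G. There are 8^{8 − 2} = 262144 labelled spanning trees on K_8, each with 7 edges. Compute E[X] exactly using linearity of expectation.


K_8 has 8^{8 − 2} = 262144 labelled spanning trees.
For each such spanning tree H, let X_H = 1 if all 7 edges of H are present in G. Then P[X_H = 1] = p^{7} = (1/2)^{7} = 1/128.
By linearity: E[X] = Σ_H E[X_H] = 262144 · p^{7} = 262144 · 1/128 = 2048.
Numerically: E[X] ≈ 2048.

E[X] = 262144 · (1/2)^{7} = 2048 ≈ 2048.


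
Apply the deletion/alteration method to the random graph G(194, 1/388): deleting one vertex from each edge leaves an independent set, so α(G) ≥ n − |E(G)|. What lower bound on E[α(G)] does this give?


E[|E(G)|] = C(194, 2)·p = 18721 · (1/388) = 193/4.
E[α(G)] ≥ n − E[|E(G)|] = 194 − 193/4 = 583/4.
Numerically: ≈ 145.7500.
(This is only a lower bound; the true E[α(G)] may be larger.)

E[α(G)] ≥ 583/4 ≈ 145.7500.


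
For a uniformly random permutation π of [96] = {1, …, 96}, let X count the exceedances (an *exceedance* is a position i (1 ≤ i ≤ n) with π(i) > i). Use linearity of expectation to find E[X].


Write X = Σ_{i=1}^{96} X_i, where X_i = 1_{π(i) > i}.
For each fixed i, π(i) is uniform over {1, …, 96} (marginal of a uniform permutation), so P[π(i) > i] = (n − i)/n. Summing: Σ_{i=1}^{96} (n − i)/n = (0 + 1 + … + 95)/96 = 96(96 − 1)/(2·96) = (96 − 1)/2.
Hence E[X] = Σ_{i=1}^{96} (96 − i)/96 = 95/2 ≈ 47.50000.

E[X] = 95/2 = 47.50000.


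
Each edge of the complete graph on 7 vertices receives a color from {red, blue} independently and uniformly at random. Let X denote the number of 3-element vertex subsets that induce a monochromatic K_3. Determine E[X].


Let X = Σ_S X_S over the C(7, 3) = 35 subsets S of size 3, where X_S = 1 if the K_3 on S is monochromatic.
For a fixed S, the K_3 on S has C(3, 2) = 3 edges. P[all 3 edges red] = (1/2)^3, and likewise for blue, so P[monochromatic] = 2·(1/2)^3 = 2^{1 − 3} = 1/4.
By linearity of expectation: E[X] = C(7, 3) · 2^{1 − 3} = 35 · 1/4 = 35/4.
Numerically: E[X] ≈ 8.750000.

E[X] = C(7,3)·2^(1−C(3,2)) = 35/4 ≈ 8.750000.


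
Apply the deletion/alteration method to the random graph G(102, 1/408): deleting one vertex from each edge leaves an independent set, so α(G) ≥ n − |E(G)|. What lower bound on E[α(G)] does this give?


E[|E(G)|] = C(102, 2)·p = 5151 · (1/408) = 101/8.
E[α(G)] ≥ n − E[|E(G)|] = 102 − 101/8 = 715/8.
Numerically: ≈ 89.375000.
(This is only a lower bound; the true E[α(G)] may be larger.)

E[α(G)] ≥ 715/8 ≈ 89.375000.


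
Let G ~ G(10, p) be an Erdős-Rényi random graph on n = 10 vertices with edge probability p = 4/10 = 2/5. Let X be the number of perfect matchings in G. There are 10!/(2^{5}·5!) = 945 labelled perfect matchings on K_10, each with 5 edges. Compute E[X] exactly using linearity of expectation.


K_10 has 10!/(2^{5}·5!) = 945 labelled perfect matchings.
For each such perfect matching H, let X_H = 1 if all 5 edges of H are present in G. Then P[X_H = 1] = p^{5} = (2/5)^{5} = 32/3125.
Summing the indicators: E[X] = Σ_H E[X_H] = 945 · p^{5} = 945 · 32/3125 = 6048/625.
Numerically: E[X] ≈ 9.677.

E[X] = 945 · (2/5)^{5} = 6048/625 ≈ 9.677.


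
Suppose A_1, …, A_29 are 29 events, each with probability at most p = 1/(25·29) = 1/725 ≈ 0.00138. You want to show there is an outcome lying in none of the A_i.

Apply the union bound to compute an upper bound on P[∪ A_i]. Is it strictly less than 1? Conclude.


Union bound: P[∪_{i=1}^{29} A_i] ≤ Σ_i P[A_i] ≤ 29·p = 29·(1/725) = 1/25.
Numerically: 1/25 ≈ 0.04000.
Is 1/25 < 1? YES.
Since P[∪ A_i] ≤ 1/25 < 1, the complement has P[∩ A_i^c] ≥ 1 − 1/25 = 24/25 > 0, so some outcome avoids every A_i.

29·p = 1/25 ≈ 0.04000; existence CERTIFIED by the union bound.


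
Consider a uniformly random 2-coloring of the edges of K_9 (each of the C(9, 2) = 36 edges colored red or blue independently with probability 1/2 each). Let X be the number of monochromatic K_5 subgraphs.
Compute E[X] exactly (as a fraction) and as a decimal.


Let X = Σ_S X_S over the C(9, 5) = 126 subsets S of size 5, where X_S = 1 if the K_5 on S is monochromatic.
For a fixed S, the K_5 on S has C(5, 2) = 10 edges. P[all 10 edges red] = (1/2)^10, and likewise for blue, so P[monochromatic] = 2·(1/2)^10 = 2^{1 − 10} = 1/512.
By linearity of expectation: E[X] = C(9, 5) · 2^{1 − 10} = 126 · 1/512 = 63/256.
Numerically: E[X] ≈ 0.246094.

E[X] = C(9,5)·2^(1−C(5,2)) = 63/256 ≈ 0.246094.


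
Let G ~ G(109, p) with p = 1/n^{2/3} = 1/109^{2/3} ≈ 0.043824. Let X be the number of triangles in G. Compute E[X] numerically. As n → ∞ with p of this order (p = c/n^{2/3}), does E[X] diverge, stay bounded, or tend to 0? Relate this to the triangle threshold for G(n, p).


Number of potential triangles: C(109, 3) = 209934.
Each occurs with probability p³ ≈ (0.043824)³ ≈ 8.4167999e-05.
By linearity: E[X] = C(109, 3)·p³ ≈ 209934 · 8.4167999e-05 ≈ 17.66972.
Since α = 2/3 < 1, p = c/n^{2/3} ≫ 1/n is above the triangle threshold p ~ 1/n. Asymptotically E[X] ~ (c³/6)·n^{3(1−α)} = (1³/6)·n^{1} → ∞; triangles are abundant w.h.p.

E[X] ≈ 17.66972; in regime p = Θ(1/n^{2/3}) E[X] diverges (above the triangle threshold p ~ 1/n).


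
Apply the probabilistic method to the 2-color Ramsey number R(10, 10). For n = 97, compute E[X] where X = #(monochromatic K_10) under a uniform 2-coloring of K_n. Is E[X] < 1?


E[X] = C(97, 10) · 2^{1 − 45} = 12576469727536 · 2^{−44} = 12576469727536/17592186044416.
As a reduced fraction: E[X] = 786029357971/1099511627776 ≈ 0.71489.
Is E[X] < 1? YES.
Since E[X] < 1, there exists a 2-coloring of K_{97} with no monochromatic K_10; hence R(10, 10) > 97.

E[X] = 786029357971/1099511627776 ≈ 0.71489; E[X] < 1, so R(10, 10) > 97.


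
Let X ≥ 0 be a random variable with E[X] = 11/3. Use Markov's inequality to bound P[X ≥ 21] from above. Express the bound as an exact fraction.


μ = E[X] = 11/3, a = 21.
Markov: P[X ≥ 21] ≤ μ/a = (11/3)/21 = 11/63.
Numerically: ≈ 0.17460.
(Since a = 21 > μ = 3.66667, the bound 11/63 is < 1 and informative.)

P[X ≥ 21] ≤ 11/63 ≈ 0.17460.


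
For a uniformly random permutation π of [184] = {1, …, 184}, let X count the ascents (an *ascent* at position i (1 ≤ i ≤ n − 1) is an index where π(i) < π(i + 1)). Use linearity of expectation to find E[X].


Write X = Σ X_I over i = 1, …, 183, with X_I the indicator of one ascent.
There are 183 indicators.
For each fixed i, the pair (π(i), π(i+1)) is a uniformly random ordered pair of distinct values from {1, …, 184}; by symmetry P[π(i) < π(i+1)] = 1/2.
By linearity: E[X] = 183 · (1/2) = (184 − 1) · (1/2) = 183/2 ≈ 91.5000.

E[X] = 183/2 = 91.5000.


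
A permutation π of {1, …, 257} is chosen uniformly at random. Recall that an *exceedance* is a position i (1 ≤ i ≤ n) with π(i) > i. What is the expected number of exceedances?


Write X = Σ_{i=1}^{257} X_i, where X_i = 1_{π(i) > i}.
For each fixed i, π(i) is uniform over {1, …, 257} (marginal of a uniform permutation), so P[π(i) > i] = (n − i)/n. Summing: Σ_{i=1}^{257} (n − i)/n = (0 + 1 + … + 256)/257 = 257(257 − 1)/(2·257) = (257 − 1)/2.
Hence E[X] = Σ_{i=1}^{257} (257 − i)/257 = 128 ≈ 128.0000.

E[X] = 128 = 128.0000.


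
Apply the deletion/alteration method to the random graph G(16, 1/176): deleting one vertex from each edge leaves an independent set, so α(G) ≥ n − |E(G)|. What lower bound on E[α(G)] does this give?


E[|E(G)|] = C(16, 2)·p = 120 · (1/176) = 15/22.
E[α(G)] ≥ n − E[|E(G)|] = 16 − 15/22 = 337/22.
Numerically: ≈ 15.318182.
(This is only a lower bound; the true E[α(G)] may be larger.)

E[α(G)] ≥ 337/22 ≈ 15.318182.


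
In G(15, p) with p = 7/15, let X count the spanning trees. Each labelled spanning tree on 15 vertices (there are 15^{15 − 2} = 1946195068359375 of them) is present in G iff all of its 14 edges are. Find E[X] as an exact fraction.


K_15 has 15^{15 − 2} = 1946195068359375 labelled spanning trees.
For each such spanning tree H, let X_H = 1 if all 14 edges of H are present in G. Then P[X_H = 1] = p^{14} = (7/15)^{14} = 678223072849/29192926025390625.
By linearity: E[X] = Σ_H E[X_H] = 1946195068359375 · p^{14} = 1946195068359375 · 678223072849/29192926025390625 = 678223072849/15.
Numerically: E[X] ≈ 4.521e+10.

E[X] = 1946195068359375 · (7/15)^{14} = 678223072849/15 ≈ 4.521e+10.


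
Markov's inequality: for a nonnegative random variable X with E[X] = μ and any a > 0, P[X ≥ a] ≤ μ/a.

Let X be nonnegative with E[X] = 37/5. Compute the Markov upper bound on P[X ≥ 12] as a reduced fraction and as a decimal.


μ = E[X] = 37/5, a = 12.
Markov: P[X ≥ 12] ≤ μ/a = (37/5)/12 = 37/60.
Numerically: ≈ 0.617.
(Since a = 12 > μ = 7.400, the bound 37/60 is < 1 and informative.)

P[X ≥ 12] ≤ 37/60 ≈ 0.617.


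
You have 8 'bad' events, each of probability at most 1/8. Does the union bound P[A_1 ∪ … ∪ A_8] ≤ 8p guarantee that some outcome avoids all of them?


Union bound: P[∪_{i=1}^{8} A_i] ≤ Σ_i P[A_i] ≤ 8·p = 8·(1/8) = 1.
Numerically: 1 ≈ 1.000.
Is 1 < 1? NO.
Since the bound 1 is ≥ 1, the union bound is uninformative here; it does NOT by itself certify existence.

8·p = 1 ≈ 1.000; existence NOT certified by the union bound.


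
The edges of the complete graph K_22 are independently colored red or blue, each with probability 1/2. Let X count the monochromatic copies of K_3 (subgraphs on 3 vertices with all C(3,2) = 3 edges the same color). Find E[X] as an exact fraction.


Let X = Σ_S X_S over the C(22, 3) = 1540 subsets S of size 3, where X_S = 1 if the K_3 on S is monochromatic.
For a fixed S, the K_3 on S has C(3, 2) = 3 edges. P[all 3 edges red] = (1/2)^3, and likewise for blue, so P[monochromatic] = 2·(1/2)^3 = 2^{1 − 3} = 1/4.
By linearity of expectation: E[X] = C(22, 3) · 2^{1 − 3} = 1540 · 1/4 = 385.
Numerically: E[X] ≈ 385.000000.

E[X] = C(22,3)·2^(1−C(3,2)) = 385 ≈ 385.000000.


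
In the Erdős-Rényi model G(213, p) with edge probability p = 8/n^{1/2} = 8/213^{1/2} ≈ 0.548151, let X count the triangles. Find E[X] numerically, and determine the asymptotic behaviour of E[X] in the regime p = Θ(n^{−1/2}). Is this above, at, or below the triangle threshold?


Number of potential triangles: C(213, 3) = 1587986.
Each occurs with probability p³ ≈ (0.548151)³ ≈ 1.64702638e-01.
By linearity: E[X] = C(213, 3)·p³ ≈ 1587986 · 1.64702638e-01 ≈ 261545.483674.
Since α = 1/2 < 1, p = c/n^{1/2} ≫ 1/n is above the triangle threshold p ~ 1/n. Asymptotically E[X] ~ (c³/6)·n^{3(1−α)} = (8³/6)·n^{1.5} → ∞; triangles are abundant w.h.p.

E[X] ≈ 261545.483674; in regime p = Θ(1/n^{1/2}) E[X] diverges (above the triangle threshold p ~ 1/n).


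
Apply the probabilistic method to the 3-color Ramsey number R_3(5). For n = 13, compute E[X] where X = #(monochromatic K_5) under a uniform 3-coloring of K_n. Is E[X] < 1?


E[X] = C(13, 5) · 3^{1 − 10} = 1287 · 3^{−9} = 1287/19683.
As a reduced fraction: E[X] = 143/2187 ≈ 0.06539.
Is E[X] < 1? YES.
Since E[X] < 1, there exists a 3-coloring of K_{13} with no monochromatic K_5; hence R_3(5) > 13.

E[X] = 143/2187 ≈ 0.06539; E[X] < 1, so R_3(5) > 13.


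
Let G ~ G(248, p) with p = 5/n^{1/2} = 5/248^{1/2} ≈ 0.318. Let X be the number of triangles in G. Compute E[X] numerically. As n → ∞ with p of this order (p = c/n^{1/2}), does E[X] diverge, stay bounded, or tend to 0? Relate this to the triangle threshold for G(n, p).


Number of potential triangles: C(248, 3) = 2511496.
Each occurs with probability p³ ≈ (0.318)³ ≈ 3.20061e-02.
By linearity: E[X] = C(248, 3)·p³ ≈ 2511496 · 3.20061e-02 ≈ 80383.143.
Since α = 1/2 < 1, p = c/n^{1/2} ≫ 1/n is above the triangle threshold p ~ 1/n. Asymptotically E[X] ~ (c³/6)·n^{3(1−α)} = (5³/6)·n^{1.5} → ∞; triangles are abundant w.h.p.

E[X] ≈ 80383.143; in regime p = Θ(1/n^{1/2}) E[X] diverges (above the triangle threshold p ~ 1/n).


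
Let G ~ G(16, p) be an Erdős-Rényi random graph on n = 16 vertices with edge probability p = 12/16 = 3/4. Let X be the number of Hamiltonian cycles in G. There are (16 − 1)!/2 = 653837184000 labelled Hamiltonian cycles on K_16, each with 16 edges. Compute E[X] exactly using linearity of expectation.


K_16 has (16 − 1)!/2 = 653837184000 labelled Hamiltonian cycles.
For each such Hamiltonian cycle H, let X_H = 1 if all 16 edges of H are present in G. Then P[X_H = 1] = p^{16} = (3/4)^{16} = 43046721/4294967296.
By linearity of expectation: E[X] = Σ_H E[X_H] = 653837184000 · p^{16} = 653837184000 · 43046721/4294967296 = 27485885585032875/4194304.
Numerically: E[X] ≈ 6.553e+09.

E[X] = 653837184000 · (3/4)^{16} = 27485885585032875/4194304 ≈ 6.553e+09.


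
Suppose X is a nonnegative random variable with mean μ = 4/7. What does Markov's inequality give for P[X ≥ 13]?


μ = E[X] = 4/7, a = 13.
Markov: P[X ≥ 13] ≤ μ/a = (4/7)/13 = 4/91.
Numerically: ≈ 0.04396.
(Since a = 13 > μ = 0.57143, the bound 4/91 is < 1 and informative.)

P[X ≥ 13] ≤ 4/91 ≈ 0.04396.


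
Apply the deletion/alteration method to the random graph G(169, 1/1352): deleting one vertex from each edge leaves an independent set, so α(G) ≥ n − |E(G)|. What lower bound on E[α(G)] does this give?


E[|E(G)|] = C(169, 2)·p = 14196 · (1/1352) = 21/2.
E[α(G)] ≥ n − E[|E(G)|] = 169 − 21/2 = 317/2.
Numerically: ≈ 158.5000.
(This is only a lower bound; the true E[α(G)] may be larger.)

E[α(G)] ≥ 317/2 ≈ 158.5000.


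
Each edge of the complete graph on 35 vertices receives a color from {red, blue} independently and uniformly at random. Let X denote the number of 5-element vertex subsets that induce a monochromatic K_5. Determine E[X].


Let X = Σ_S X_S over the C(35, 5) = 324632 subsets S of size 5, where X_S = 1 if the K_5 on S is monochromatic.
For a fixed S, the K_5 on S has C(5, 2) = 10 edges. P[all 10 edges red] = (1/2)^10, and likewise for blue, so P[monochromatic] = 2·(1/2)^10 = 2^{1 − 10} = 1/512.
By linearity: E[X] = C(35, 5) · 2^{1 − 10} = 324632 · 1/512 = 40579/64.
Numerically: E[X] ≈ 634.04688.

E[X] = C(35,5)·2^(1−C(5,2)) = 40579/64 ≈ 634.04688.


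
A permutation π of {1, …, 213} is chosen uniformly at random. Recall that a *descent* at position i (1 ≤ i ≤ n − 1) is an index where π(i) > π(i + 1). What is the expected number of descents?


Write X = Σ X_I over i = 1, …, 212, with X_I the indicator of one descent.
There are 212 indicators.
For each fixed i, the pair (π(i), π(i+1)) is a uniformly random ordered pair of distinct values from {1, …, 213}; by symmetry P[π(i) > π(i+1)] = 1/2.
By linearity: E[X] = 212 · (1/2) = (213 − 1) · (1/2) = 106 ≈ 106.0000.

E[X] = 106 = 106.0000.


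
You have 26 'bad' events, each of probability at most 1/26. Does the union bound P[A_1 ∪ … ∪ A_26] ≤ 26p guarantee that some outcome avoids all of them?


Union bound: P[∪_{i=1}^{26} A_i] ≤ Σ_i P[A_i] ≤ 26·p = 26·(1/26) = 1.
Numerically: 1 ≈ 1.0000000.
Is 1 < 1? NO.
Since the bound 1 is ≥ 1, the union bound is uninformative here; it does NOT by itself certify existence.

26·p = 1 ≈ 1.0000000; existence NOT certified by the union bound.


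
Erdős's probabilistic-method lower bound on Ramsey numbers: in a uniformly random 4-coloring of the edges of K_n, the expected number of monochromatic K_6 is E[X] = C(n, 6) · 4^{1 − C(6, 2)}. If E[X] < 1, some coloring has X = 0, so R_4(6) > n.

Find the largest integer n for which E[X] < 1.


We need C(n, 6) · 4^{1 − 15} < 1, i.e. C(n, 6) < 4^{15 − 1} = 268435456.
Check values of n near the boundary:
  n = 72: C(72, 6) = 156238908; 156238908 < 268435456? YES
  n = 73: C(73, 6) = 170230452; 170230452 < 268435456? YES
  n = 74: C(74, 6) = 185250786; 185250786 < 268435456? YES
  n = 75: C(75, 6) = 201359550; 201359550 < 268435456? YES
  n = 76: C(76, 6) = 218618940; 218618940 < 268435456? YES
  n = 77: C(77, 6) = 237093780; 237093780 < 268435456? YES
  n = 78: C(78, 6) = 256851595; 256851595 < 268435456? YES
  n = 79: C(79, 6) = 277962685; 277962685 < 268435456? NO
  n = 80: C(80, 6) = 300500200; 300500200 < 268435456? NO
  n = 81: C(81, 6) = 324540216; 324540216 < 268435456? NO
The largest n with C(n, 6) < 268435456 is n = 78 (where E[X] = 256851595/268435456 ≈ 0.957). Hence R_4(6) > 78, i.e. R_4(6) ≥ 79.

Largest n = 78; hence R_4(6) > 78.


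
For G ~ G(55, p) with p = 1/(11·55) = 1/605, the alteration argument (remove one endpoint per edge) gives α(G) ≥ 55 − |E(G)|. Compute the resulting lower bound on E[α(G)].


E[|E(G)|] = C(55, 2)·p = 1485 · (1/605) = 27/11.
E[α(G)] ≥ n − E[|E(G)|] = 55 − 27/11 = 578/11.
Numerically: ≈ 52.5455.
(This is only a lower bound; the true E[α(G)] may be larger.)

E[α(G)] ≥ 578/11 ≈ 52.5455.


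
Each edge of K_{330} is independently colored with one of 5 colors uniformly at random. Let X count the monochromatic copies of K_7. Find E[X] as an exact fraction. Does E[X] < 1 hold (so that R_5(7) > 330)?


E[X] = C(330, 7) · 5^{1 − 21} = 79313455049400 · 5^{−20} = 79313455049400/95367431640625.
As a reduced fraction: E[X] = 3172538201976/3814697265625 ≈ 0.8316619.
Is E[X] < 1? YES.
Since E[X] < 1, there exists a 5-coloring of K_{330} with no monochromatic K_7; hence R_5(7) > 330.

E[X] = 3172538201976/3814697265625 ≈ 0.8316619; E[X] < 1, so R_5(7) > 330.


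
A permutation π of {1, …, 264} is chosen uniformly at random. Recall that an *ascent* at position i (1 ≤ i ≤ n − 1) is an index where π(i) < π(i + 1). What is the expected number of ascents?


Write X = Σ X_I over i = 1, …, 263, with X_I the indicator of one ascent.
There are 263 indicators.
For each fixed i, the pair (π(i), π(i+1)) is a uniformly random ordered pair of distinct values from {1, …, 264}; by symmetry P[π(i) < π(i+1)] = 1/2.
By linearity: E[X] = 263 · (1/2) = (264 − 1) · (1/2) = 263/2 ≈ 131.500000.

E[X] = 263/2 = 131.500000.


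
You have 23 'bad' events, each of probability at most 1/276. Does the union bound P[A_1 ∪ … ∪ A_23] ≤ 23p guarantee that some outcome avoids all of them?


Union bound: P[∪_{i=1}^{23} A_i] ≤ Σ_i P[A_i] ≤ 23·p = 23·(1/276) = 1/12.
Numerically: 1/12 ≈ 0.0833333.
Is 1/12 < 1? YES.
Since P[∪ A_i] ≤ 1/12 < 1, the complement has P[∩ A_i^c] ≥ 1 − 1/12 = 11/12 > 0, so some outcome avoids every A_i.

23·p = 1/12 ≈ 0.0833333; existence CERTIFIED by the union bound.
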